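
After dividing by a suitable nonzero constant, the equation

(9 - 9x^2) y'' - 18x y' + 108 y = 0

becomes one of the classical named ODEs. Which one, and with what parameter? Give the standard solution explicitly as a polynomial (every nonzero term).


All three coefficients share the factor 9; dividing through by 9 gives  (1 - x^2) y'' - 2x y' + 12 y = 0.
This matches the Legendre equation (1 - x^2) y'' - 2x y' + n(n+1) y = 0 (note the -2x y' term) with n(n+1) = 12, so n = 3; the polynomial solution is P_3(x).
With y = sum_k a_k x^k, matching x^k gives (k+2)(k+1) a_{k+2} = [k(k+1) - n(n+1)] a_k = (k - 3)(k + 4) a_k. The right side vanishes at k = 3, so the series with the parity of 3 terminates at degree 3.
Standard normalization (P_n(1) = 1): leading coefficient (2n)!/(2^n (n!)^2) = 720/(8*36) = 5/2, so a_3 = 5/2. Work downward with a_k = (k+1)(k+2) a_{k+2} / ((k - 3)(k + 4)):
  a_1 = (2)(3)(5/2) / ((1 - 3)(1 + 4)) = 15/(-10) = -3/2
Hence P_3(x) = 5 x^3/2 - 3 x/2.

P_3(x); series = 5 x^3/2 - 3 x/2


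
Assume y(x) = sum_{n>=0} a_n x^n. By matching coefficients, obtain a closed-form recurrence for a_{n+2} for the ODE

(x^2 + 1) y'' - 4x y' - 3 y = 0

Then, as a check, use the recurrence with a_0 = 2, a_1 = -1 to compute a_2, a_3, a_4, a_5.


Substitute y = sum_n a_n x^n.
(1 + 1 x^2) y'' contributes (n+2)(n+1) a_{n+2} + n(n-1) a_n at x^n.
-4 x y'(x) contributes -4 n a_n at x^n.
-3 y(x) contributes -3 a_n at x^n.
Matching x^n: (n+2)(n+1) a_{n+2} + (n(n-1) - 4 n - 3) a_n = 0.
Thus a_{n+2} = (-n(n-1) + 4 n + 3) / ((n+1)(n+2)) * a_n.

Check with a_0 = 2, a_1 = -1 (apply the recurrence for n = 0, 1, 2, 3): a_0 = 2, a_1 = -1, a_2 = 3, a_3 = -7/6, a_4 = 9/4, a_5 = -21/40.

a_(n+2) = (-n(n-1) + 4 n + 3) / ((n+1)(n+2)) * a_n; check: a_0 = 2, a_1 = -1, a_2 = 3, a_3 = -7/6, a_4 = 9/4, a_5 = -21/40


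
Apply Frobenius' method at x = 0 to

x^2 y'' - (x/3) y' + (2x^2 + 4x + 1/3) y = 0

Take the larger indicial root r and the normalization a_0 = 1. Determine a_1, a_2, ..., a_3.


Write in Frobenius form y'' + (p(x)/x) y' + (q(x)/x^2) y = 0:
  p(x) = -1/3,  q(x) = 2x^2 + 4x + 1/3.
Indicial equation: r(r-1) + (-1/3) r + (1/3) = 0 -> roots r_1 = 1, r_2 = 1/3.
Take r = r_1 = 1. Let y(x) = x^r sum_{n>=0} a_n x^n with a_0 = 1.
Substitute y = x^r sum a_n x^n and match x^{r+n}. The recurrence is
  D(n) a_n + 4 a_{n-1} + 2 a_{n-2} = 0,  where D(n) = (r+n)(r+n-1) + (-1/3)(r+n) + (1/3).
  a_n = [-4 a_{n-1} - 2 a_{n-2}] / D(n).
Since the indicial polynomial factors as (r - r_1)(r - r_2), D(n) = (r_1 + n - r_1)(r_1 + n - r_2) = n(n + 2/3).
Evaluating step by step (a_0 = 1):
  n = 1: D(1) = 1(1 + 2/3) = 5/3; numerator = -4(1) = -4; a_1 = (-4)/(5/3) = -12/5
  n = 2: D(2) = 2(2 + 2/3) = 16/3; numerator = -4(-12/5) - 2(1) = 38/5; a_2 = (38/5)/(16/3) = 57/40
  n = 3: D(3) = 3(3 + 2/3) = 11; numerator = -4(57/40) - 2(-12/5) = -9/10; a_3 = (-9/10)/(11) = -9/110

r = 1; a_0 = 1; a_1 = -12/5; a_2 = 57/40; a_3 = -9/110


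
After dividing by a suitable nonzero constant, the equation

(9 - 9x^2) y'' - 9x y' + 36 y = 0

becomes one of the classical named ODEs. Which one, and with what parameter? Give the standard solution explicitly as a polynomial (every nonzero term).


All three coefficients share the factor 9; dividing through by 9 gives  (1 - x^2) y'' - x y' + 4 y = 0.
This matches the Chebyshev equation (1 - x^2) y'' - x y' + n^2 y = 0 (note the -x y' term, not -2x y') with n^2 = 4, so n = 2; the polynomial solution is T_2(x).
With y = sum_k a_k x^k, matching x^k gives (k+2)(k+1) a_{k+2} = (k^2 - n^2) a_k = (k - 2)(k + 2) a_k. The right side vanishes at k = 2, so the series with the parity of 2 terminates at degree 2.
Standard normalization: leading coefficient of T_n is 2^(n-1), so a_2 = 2^1 = 2. Work downward with a_k = (k+1)(k+2) a_{k+2} / ((k - 2)(k + 2)):
  a_0 = (1)(2)(2) / ((0 - 2)(0 + 2)) = 4/(-4) = -1
Hence T_2(x) = 2 x^2 - 1.

T_2(x); series = 2 x^2 - 1


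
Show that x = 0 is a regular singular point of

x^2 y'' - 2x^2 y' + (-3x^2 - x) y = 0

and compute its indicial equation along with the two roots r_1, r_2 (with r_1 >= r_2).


Divide by x^2 to reach normal form y'' + P_1(x) y' + P_2(x) y = 0 with P_1(x) = -2 and P_2(x) = -3 - 1/x.
x = 0 is a singular point because the y-coefficient -3 - 1/x has a pole at x = 0.
It is a regular singular point because x P_1(x) = p(x) = -2x and x^2 P_2(x) = q(x) = -3x^2 - x are polynomials, hence analytic at x = 0.
p(0) = 0,  q(0) = 0.
Indicial equation: r(r-1) + p(0) r + q(0) = 0, i.e. r^2 + (p(0) - 1) r + q(0) = 0, i.e. r^2 - 1 r = 0.
Discriminant: (-1)^2 - 4(0) = 1, so r = (1 ± 1)/2.
Solving: r_1 = 1, r_2 = 0.

indicial: r^2 - 1 r = 0; roots r_1 = 1, r_2 = 0


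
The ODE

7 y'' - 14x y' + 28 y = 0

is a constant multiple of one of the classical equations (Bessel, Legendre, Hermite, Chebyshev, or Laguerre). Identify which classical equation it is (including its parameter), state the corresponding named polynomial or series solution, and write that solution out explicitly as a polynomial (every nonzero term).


All three coefficients share the factor 7; dividing through by 7 gives  y'' - 2x y' + 4 y = 0.
This matches the Hermite equation y'' - 2x y' + 2n y = 0 with 2n = 4, so n = 2; the polynomial solution is H_2(x).
With y = sum_k a_k x^k, matching x^k gives (k+2)(k+1) a_{k+2} = 2(k - n) a_k = 2(k - 2) a_k. The right side vanishes at k = 2, so the series with the parity of 2 terminates at degree 2.
Standard normalization: leading coefficient of H_n is 2^n, so a_2 = 2^2 = 4. Work downward with a_k = (k+1)(k+2) a_{k+2} / (2(k - n)):
  a_0 = (1)(2)(4) / (2(0 - 2)) = 8/(-4) = -2
Hence H_2(x) = 4 x^2 - 2.

H_2(x); series = 4 x^2 - 2


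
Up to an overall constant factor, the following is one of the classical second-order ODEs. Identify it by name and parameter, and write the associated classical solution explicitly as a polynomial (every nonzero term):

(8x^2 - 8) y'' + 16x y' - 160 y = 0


All three coefficients share the factor -8; dividing through by -8 gives  (1 - x^2) y'' - 2x y' + 20 y = 0.
This matches the Legendre equation (1 - x^2) y'' - 2x y' + n(n+1) y = 0 (note the -2x y' term) with n(n+1) = 20, so n = 4; the polynomial solution is P_4(x).
With y = sum_k a_k x^k, matching x^k gives (k+2)(k+1) a_{k+2} = [k(k+1) - n(n+1)] a_k = (k - 4)(k + 5) a_k. The right side vanishes at k = 4, so the series with the parity of 4 terminates at degree 4.
Standard normalization (P_n(1) = 1): leading coefficient (2n)!/(2^n (n!)^2) = 40320/(16*576) = 35/8, so a_4 = 35/8. Work downward with a_k = (k+1)(k+2) a_{k+2} / ((k - 4)(k + 5)):
  a_2 = (3)(4)(35/8) / ((2 - 4)(2 + 5)) = (105/2)/(-14) = -15/4
  a_0 = (1)(2)(-15/4) / ((0 - 4)(0 + 5)) = (-15/2)/(-20) = 3/8
Hence P_4(x) = 35 x^4/8 - 15 x^2/4 + 3/8.

P_4(x); series = 35 x^4/8 - 15 x^2/4 + 3/8


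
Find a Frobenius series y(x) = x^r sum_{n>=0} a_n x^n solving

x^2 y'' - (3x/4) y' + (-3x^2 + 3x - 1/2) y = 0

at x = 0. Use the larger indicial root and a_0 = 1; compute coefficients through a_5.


Write in Frobenius form y'' + (p(x)/x) y' + (q(x)/x^2) y = 0:
  p(x) = -3/4,  q(x) = -3x^2 + 3x - 1/2.
Indicial equation: r(r-1) + (-3/4) r + (-1/2) = 0 -> roots r_1 = 2, r_2 = -1/4.
Take r = r_1 = 2. Let y(x) = x^r sum_{n>=0} a_n x^n with a_0 = 1.
Substitute y = x^r sum a_n x^n and match x^{r+n}. The recurrence is
  D(n) a_n + 3 a_{n-1} - 3 a_{n-2} = 0,  where D(n) = (r+n)(r+n-1) + (-3/4)(r+n) + (-1/2).
  a_n = [-3 a_{n-1} + 3 a_{n-2}] / D(n).
Since the indicial polynomial factors as (r - r_1)(r - r_2), D(n) = (r_1 + n - r_1)(r_1 + n - r_2) = n(n + 9/4).
Evaluating step by step (a_0 = 1):
  n = 1: D(1) = 1(1 + 9/4) = 13/4; numerator = -3(1) = -3; a_1 = (-3)/(13/4) = -12/13
  n = 2: D(2) = 2(2 + 9/4) = 17/2; numerator = -3(-12/13) + 3(1) = 75/13; a_2 = (75/13)/(17/2) = 150/221
  n = 3: D(3) = 3(3 + 9/4) = 63/4; numerator = -3(150/221) + 3(-12/13) = -1062/221; a_3 = (-1062/221)/(63/4) = -472/1547
  n = 4: D(4) = 4(4 + 9/4) = 25; numerator = -3(-472/1547) + 3(150/221) = 4566/1547; a_4 = (4566/1547)/(25) = 4566/38675
  n = 5: D(5) = 5(5 + 9/4) = 145/4; numerator = -3(4566/38675) + 3(-472/1547) = -7014/5525; a_5 = (-7014/5525)/(145/4) = -28056/801125

r = 2; a_0 = 1; a_1 = -12/13; a_2 = 150/221; a_3 = -472/1547; a_4 = 4566/38675; a_5 = -28056/801125


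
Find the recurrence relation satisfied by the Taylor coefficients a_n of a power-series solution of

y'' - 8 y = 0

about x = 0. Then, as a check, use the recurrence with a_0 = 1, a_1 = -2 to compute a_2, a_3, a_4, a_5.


Substitute y = sum_n a_n x^n into y'' + (const) y = 0.
y''(x) = sum_{n>=0} (n+2)(n+1) a_{n+2} x^n.
The ODE becomes sum_n [(n+2)(n+1) a_{n+2} - 8 a_n] x^n = 0.
Setting each coefficient to zero gives the recurrence:
  (n+2)(n+1) a_{n+2} - 8 a_n = 0,
  a_{n+2} = 8 / ((n+1)(n+2)) a_n.

Check with a_0 = 1, a_1 = -2 (apply the recurrence for n = 0, 1, 2, 3): a_0 = 1, a_1 = -2, a_2 = 4, a_3 = -8/3, a_4 = 8/3, a_5 = -16/15.

a_{n+2} = 8/((n+1)(n+2)) * a_n; check: a_0 = 1, a_1 = -2, a_2 = 4, a_3 = -8/3, a_4 = 8/3, a_5 = -16/15


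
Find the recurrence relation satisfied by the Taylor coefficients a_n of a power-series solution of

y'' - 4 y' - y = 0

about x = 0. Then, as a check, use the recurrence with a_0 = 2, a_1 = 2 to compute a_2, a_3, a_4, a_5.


Substitute y = sum_n a_n x^n.
y''(x) has coefficient (n+2)(n+1) a_{n+2} at x^n;
-4 y'(x) has coefficient -4 (n+1) a_{n+1} at x^n;
-y(x) has coefficient -1 a_n at x^n.
Matching x^n: (n+2)(n+1) a_{n+2} - 4 (n+1) a_{n+1} - 1 a_n = 0.
Thus a_{n+2} = [4 (n+1) a_{n+1} + 1 a_n] / ((n+1)(n+2)).

Check with a_0 = 2, a_1 = 2 (apply the recurrence for n = 0, 1, 2, 3): a_0 = 2, a_1 = 2, a_2 = 5, a_3 = 7, a_4 = 89/12, a_5 = 377/60.

a_(n+2) = [4 (n+1) a_(n+1) + 1 a_n] / ((n+1)(n+2)); check: a_0 = 2, a_1 = 2, a_2 = 5, a_3 = 7, a_4 = 89/12, a_5 = 377/60


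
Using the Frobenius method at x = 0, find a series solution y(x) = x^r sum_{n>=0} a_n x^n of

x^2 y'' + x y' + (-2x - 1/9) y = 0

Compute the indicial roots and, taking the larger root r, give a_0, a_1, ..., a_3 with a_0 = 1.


Write in Frobenius form y'' + (p(x)/x) y' + (q(x)/x^2) y = 0:
  p(x) = 1,  q(x) = -2x - 1/9.
Indicial equation: r(r-1) + (1) r + (-1/9) = 0 -> roots r_1 = 1/3, r_2 = -1/3.
Take r = r_1 = 1/3. Let y(x) = x^r sum_{n>=0} a_n x^n with a_0 = 1.
Substitute y = x^r sum a_n x^n and match x^{r+n}. The recurrence is
  D(n) a_n - 2 a_{n-1} = 0,  where D(n) = (r+n)(r+n-1) + (1)(r+n) + (-1/9).
  a_n = 2 / D(n) * a_{n-1}.
Since the indicial polynomial factors as (r - r_1)(r - r_2), D(n) = (r_1 + n - r_1)(r_1 + n - r_2) = n(n + 2/3).
Evaluating step by step (a_0 = 1):
  n = 1: D(1) = 1(1 + 2/3) = 5/3; numerator = 2(1) = 2; a_1 = (2)/(5/3) = 6/5
  n = 2: D(2) = 2(2 + 2/3) = 16/3; numerator = 2(6/5) = 12/5; a_2 = (12/5)/(16/3) = 9/20
  n = 3: D(3) = 3(3 + 2/3) = 11; numerator = 2(9/20) = 9/10; a_3 = (9/10)/(11) = 9/110

r = 1/3; a_0 = 1; a_1 = 6/5; a_2 = 9/20; a_3 = 9/110


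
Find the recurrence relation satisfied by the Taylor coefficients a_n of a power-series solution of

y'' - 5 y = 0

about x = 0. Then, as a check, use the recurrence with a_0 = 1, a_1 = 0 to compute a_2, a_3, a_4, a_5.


Substitute y = sum_n a_n x^n into y'' + (const) y = 0.
y''(x) = sum_{n>=0} (n+2)(n+1) a_{n+2} x^n.
The ODE becomes sum_n [(n+2)(n+1) a_{n+2} - 5 a_n] x^n = 0.
Setting each coefficient to zero gives the recurrence:
  (n+2)(n+1) a_{n+2} - 5 a_n = 0,
  a_{n+2} = 5 / ((n+1)(n+2)) a_n.

Check with a_0 = 1, a_1 = 0 (apply the recurrence for n = 0, 1, 2, 3): a_0 = 1, a_1 = 0, a_2 = 5/2, a_3 = 0, a_4 = 25/24, a_5 = 0.

a_{n+2} = 5/((n+1)(n+2)) * a_n; check: a_0 = 1, a_1 = 0, a_2 = 5/2, a_3 = 0, a_4 = 25/24, a_5 = 0


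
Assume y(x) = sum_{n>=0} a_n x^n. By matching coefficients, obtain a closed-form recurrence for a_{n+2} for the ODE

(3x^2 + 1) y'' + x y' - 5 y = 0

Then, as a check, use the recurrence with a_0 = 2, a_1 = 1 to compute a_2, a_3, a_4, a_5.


Substitute y = sum_n a_n x^n.
(1 + 3 x^2) y'' contributes (n+2)(n+1) a_{n+2} + 3 n(n-1) a_n at x^n.
x y'(x) contributes n a_n at x^n.
-5 y(x) contributes -5 a_n at x^n.
Matching x^n: (n+2)(n+1) a_{n+2} + (3 n(n-1) + n - 5) a_n = 0.
Thus a_{n+2} = (-3 n(n-1) - n + 5) / ((n+1)(n+2)) * a_n.

Check with a_0 = 2, a_1 = 1 (apply the recurrence for n = 0, 1, 2, 3): a_0 = 2, a_1 = 1, a_2 = 5, a_3 = 2/3, a_4 = -5/4, a_5 = -8/15.

a_(n+2) = (-3 n(n-1) - n + 5) / ((n+1)(n+2)) * a_n; check: a_0 = 2, a_1 = 1, a_2 = 5, a_3 = 2/3, a_4 = -5/4, a_5 = -8/15


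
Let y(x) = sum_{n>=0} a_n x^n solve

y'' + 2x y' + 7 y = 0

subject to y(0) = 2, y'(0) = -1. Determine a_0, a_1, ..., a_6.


Ansatz: y(x) = sum_{n>=0} a_n x^n, so y'(x) = sum_{n>=1} n a_n x^(n-1) and y''(x) = sum_{n>=2} n(n-1) a_n x^(n-2).
Substitute into P(x) y'' + Q(x) y' + R(x) y = 0 with P(x) = 1, Q(x) = 2x, R(x) = 7, and match powers of x.
Initial conditions: a_0 = 2, a_1 = -1.
Setting the coefficient of each power of x to zero and solving order by order (substituting the coefficients already found):
  x^0: 2 a_2 + 7 a_0 = 0  ->  2 a_2 = -7 a_0 = -14  ->  a_2 = -7
  x^1: 6 a_3 + 9 a_1 = 0  ->  6 a_3 = -9 a_1 = 9  ->  a_3 = 3/2
  x^2: 12 a_4 + 11 a_2 = 0  ->  12 a_4 = -11 a_2 = 77  ->  a_4 = 77/12
  x^3: 20 a_5 + 13 a_3 = 0  ->  20 a_5 = -13 a_3 = -39/2  ->  a_5 = -39/40
  x^4: 30 a_6 + 15 a_4 = 0  ->  30 a_6 = -15 a_4 = -385/4  ->  a_6 = -77/24
Truncated series: y(x) = 2 - x - 7 x^2 + (3/2) x^3 + (77/12) x^4 - (39/40) x^5 - (77/24) x^6 + O(x^7).

a_0 = 2; a_1 = -1; a_2 = -7; a_3 = 3/2; a_4 = 77/12; a_5 = -39/40; a_6 = -77/24


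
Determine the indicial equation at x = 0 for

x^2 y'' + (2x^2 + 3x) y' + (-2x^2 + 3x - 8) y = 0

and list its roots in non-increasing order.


Divide by x^2 to reach normal form y'' + P_1(x) y' + P_2(x) y = 0 with P_1(x) = 2 + 3/x and P_2(x) = -2 + 3/x - 8/x^2.
x = 0 is a singular point because the y'-coefficient 2 + 3/x has a pole at x = 0 and the y-coefficient -2 + 3/x - 8/x^2 has a pole at x = 0.
It is a regular singular point because x P_1(x) = p(x) = 2x + 3 and x^2 P_2(x) = q(x) = -2x^2 + 3x - 8 are polynomials, hence analytic at x = 0.
p(0) = 3,  q(0) = -8.
Indicial equation: r(r-1) + p(0) r + q(0) = 0, i.e. r^2 + (p(0) - 1) r + q(0) = 0, i.e. r^2 + 2 r - 8 = 0.
Discriminant: (2)^2 - 4(-8) = 36, so r = (-2 ± 6)/2.
Solving: r_1 = 2, r_2 = -4.

indicial: r^2 + 2 r - 8 = 0; roots r_1 = 2, r_2 = -4


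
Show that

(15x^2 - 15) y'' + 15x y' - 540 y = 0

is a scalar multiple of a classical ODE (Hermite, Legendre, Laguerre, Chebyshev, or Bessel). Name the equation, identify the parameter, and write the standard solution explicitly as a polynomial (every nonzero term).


All three coefficients share the factor -15; dividing through by -15 gives  (1 - x^2) y'' - x y' + 36 y = 0.
This matches the Chebyshev equation (1 - x^2) y'' - x y' + n^2 y = 0 (note the -x y' term, not -2x y') with n^2 = 36, so n = 6; the polynomial solution is T_6(x).
With y = sum_k a_k x^k, matching x^k gives (k+2)(k+1) a_{k+2} = (k^2 - n^2) a_k = (k - 6)(k + 6) a_k. The right side vanishes at k = 6, so the series with the parity of 6 terminates at degree 6.
Standard normalization: leading coefficient of T_n is 2^(n-1), so a_6 = 2^5 = 32. Work downward with a_k = (k+1)(k+2) a_{k+2} / ((k - 6)(k + 6)):
  a_4 = (5)(6)(32) / ((4 - 6)(4 + 6)) = 960/(-20) = -48
  a_2 = (3)(4)(-48) / ((2 - 6)(2 + 6)) = -576/(-32) = 18
  a_0 = (1)(2)(18) / ((0 - 6)(0 + 6)) = 36/(-36) = -1
Hence T_6(x) = 32 x^6 - 48 x^4 + 18 x^2 - 1.

T_6(x); series = 32 x^6 - 48 x^4 + 18 x^2 - 1


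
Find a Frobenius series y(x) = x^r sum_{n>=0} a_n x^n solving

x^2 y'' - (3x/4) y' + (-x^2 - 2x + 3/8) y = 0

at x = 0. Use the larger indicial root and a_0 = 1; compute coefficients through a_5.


Write in Frobenius form y'' + (p(x)/x) y' + (q(x)/x^2) y = 0:
  p(x) = -3/4,  q(x) = -x^2 - 2x + 3/8.
Indicial equation: r(r-1) + (-3/4) r + (3/8) = 0 -> roots r_1 = 3/2, r_2 = 1/4.
Take r = r_1 = 3/2. Let y(x) = x^r sum_{n>=0} a_n x^n with a_0 = 1.
Substitute y = x^r sum a_n x^n and match x^{r+n}. The recurrence is
  D(n) a_n - 2 a_{n-1} - 1 a_{n-2} = 0,  where D(n) = (r+n)(r+n-1) + (-3/4)(r+n) + (3/8).
  a_n = [2 a_{n-1} + 1 a_{n-2}] / D(n).
Since the indicial polynomial factors as (r - r_1)(r - r_2), D(n) = (r_1 + n - r_1)(r_1 + n - r_2) = n(n + 5/4).
Evaluating step by step (a_0 = 1):
  n = 1: D(1) = 1(1 + 5/4) = 9/4; numerator = 2(1) = 2; a_1 = (2)/(9/4) = 8/9
  n = 2: D(2) = 2(2 + 5/4) = 13/2; numerator = 2(8/9) + 1(1) = 25/9; a_2 = (25/9)/(13/2) = 50/117
  n = 3: D(3) = 3(3 + 5/4) = 51/4; numerator = 2(50/117) + 1(8/9) = 68/39; a_3 = (68/39)/(51/4) = 16/117
  n = 4: D(4) = 4(4 + 5/4) = 21; numerator = 2(16/117) + 1(50/117) = 82/117; a_4 = (82/117)/(21) = 82/2457
  n = 5: D(5) = 5(5 + 5/4) = 125/4; numerator = 2(82/2457) + 1(16/117) = 500/2457; a_5 = (500/2457)/(125/4) = 16/2457

r = 3/2; a_0 = 1; a_1 = 8/9; a_2 = 50/117; a_3 = 16/117; a_4 = 82/2457; a_5 = 16/2457


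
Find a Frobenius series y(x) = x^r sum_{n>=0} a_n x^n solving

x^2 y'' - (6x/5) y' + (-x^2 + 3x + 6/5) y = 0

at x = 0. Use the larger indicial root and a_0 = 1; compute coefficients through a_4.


Write in Frobenius form y'' + (p(x)/x) y' + (q(x)/x^2) y = 0:
  p(x) = -6/5,  q(x) = -x^2 + 3x + 6/5.
Indicial equation: r(r-1) + (-6/5) r + (6/5) = 0 -> roots r_1 = 6/5, r_2 = 1.
Take r = r_1 = 6/5. Let y(x) = x^r sum_{n>=0} a_n x^n with a_0 = 1.
Substitute y = x^r sum a_n x^n and match x^{r+n}. The recurrence is
  D(n) a_n + 3 a_{n-1} - 1 a_{n-2} = 0,  where D(n) = (r+n)(r+n-1) + (-6/5)(r+n) + (6/5).
  a_n = [-3 a_{n-1} + 1 a_{n-2}] / D(n).
Since the indicial polynomial factors as (r - r_1)(r - r_2), D(n) = (r_1 + n - r_1)(r_1 + n - r_2) = n(n + 1/5).
Evaluating step by step (a_0 = 1):
  n = 1: D(1) = 1(1 + 1/5) = 6/5; numerator = -3(1) = -3; a_1 = (-3)/(6/5) = -5/2
  n = 2: D(2) = 2(2 + 1/5) = 22/5; numerator = -3(-5/2) + 1(1) = 17/2; a_2 = (17/2)/(22/5) = 85/44
  n = 3: D(3) = 3(3 + 1/5) = 48/5; numerator = -3(85/44) + 1(-5/2) = -365/44; a_3 = (-365/44)/(48/5) = -1825/2112
  n = 4: D(4) = 4(4 + 1/5) = 84/5; numerator = -3(-1825/2112) + 1(85/44) = 3185/704; a_4 = (3185/704)/(84/5) = 2275/8448

r = 6/5; a_0 = 1; a_1 = -5/2; a_2 = 85/44; a_3 = -1825/2112; a_4 = 2275/8448


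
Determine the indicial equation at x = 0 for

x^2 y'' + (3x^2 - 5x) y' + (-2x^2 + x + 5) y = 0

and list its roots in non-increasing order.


Divide by x^2 to reach normal form y'' + P_1(x) y' + P_2(x) y = 0 with P_1(x) = 3 - 5/x and P_2(x) = -2 + 1/x + 5/x^2.
x = 0 is a singular point because the y'-coefficient 3 - 5/x has a pole at x = 0 and the y-coefficient -2 + 1/x + 5/x^2 has a pole at x = 0.
It is a regular singular point because x P_1(x) = p(x) = 3x - 5 and x^2 P_2(x) = q(x) = -2x^2 + x + 5 are polynomials, hence analytic at x = 0.
p(0) = -5,  q(0) = 5.
Indicial equation: r(r-1) + p(0) r + q(0) = 0, i.e. r^2 + (p(0) - 1) r + q(0) = 0, i.e. r^2 - 6 r + 5 = 0.
Discriminant: (-6)^2 - 4(5) = 16, so r = (6 ± 4)/2.
Solving: r_1 = 5, r_2 = 1.

indicial: r^2 - 6 r + 5 = 0; roots r_1 = 5, r_2 = 1


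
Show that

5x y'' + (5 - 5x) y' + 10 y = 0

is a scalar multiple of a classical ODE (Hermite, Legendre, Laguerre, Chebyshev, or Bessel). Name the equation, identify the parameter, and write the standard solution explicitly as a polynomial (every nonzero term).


All three coefficients share the factor 5; dividing through by 5 gives  x y'' + (1 - x) y' + 2 y = 0.
This matches the Laguerre equation x y'' + (1 - x) y' + n y = 0 with n = 2; the polynomial solution is L_2(x).
With y = sum_k a_k x^k, matching x^k gives (k+1)k a_{k+1} + (k+1) a_{k+1} - k a_k + n a_k = 0, i.e. (k+1)^2 a_{k+1} = (k - n) a_k = (k - 2) a_k. The right side vanishes at k = 2, so the series terminates at degree 2.
Standard normalization L_n(0) = 1 gives a_0 = 1. Work upward with a_{k+1} = (k - 2) a_k / (k+1)^2:
  a_1 = (0 - 2)(1) / 1^2 = -2/1 = -2
  a_2 = (1 - 2)(-2) / 2^2 = 2/4 = 1/2
Hence L_2(x) = x^2/2 - 2 x + 1.

L_2(x); series = x^2/2 - 2 x + 1


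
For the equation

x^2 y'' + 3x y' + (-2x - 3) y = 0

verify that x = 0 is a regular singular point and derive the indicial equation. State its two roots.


Divide by x^2 to reach normal form y'' + P_1(x) y' + P_2(x) y = 0 with P_1(x) = 3/x and P_2(x) = -2/x - 3/x^2.
x = 0 is a singular point because the y'-coefficient 3/x has a pole at x = 0 and the y-coefficient -2/x - 3/x^2 has a pole at x = 0.
It is a regular singular point because x P_1(x) = p(x) = 3 and x^2 P_2(x) = q(x) = -2x - 3 are polynomials, hence analytic at x = 0.
p(0) = 3,  q(0) = -3.
Indicial equation: r(r-1) + p(0) r + q(0) = 0, i.e. r^2 + (p(0) - 1) r + q(0) = 0, i.e. r^2 + 2 r - 3 = 0.
Discriminant: (2)^2 - 4(-3) = 16, so r = (-2 ± 4)/2.
Solving: r_1 = 1, r_2 = -3.

indicial: r^2 + 2 r - 3 = 0; roots r_1 = 1, r_2 = -3


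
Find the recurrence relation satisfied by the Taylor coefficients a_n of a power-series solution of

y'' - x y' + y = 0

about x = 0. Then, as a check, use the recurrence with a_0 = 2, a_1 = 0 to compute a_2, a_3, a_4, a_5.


Substitute y = sum_n a_n x^n.
y''(x) has coefficient (n+2)(n+1) a_{n+2} at x^n;
-x y'(x) has coefficient -n a_n at x^n (shift);
y(x) has coefficient 1 a_n at x^n.
Matching x^n: (n+2)(n+1) a_{n+2} + (-n + 1) a_n = 0.
Thus a_{n+2} = (n - 1) / ((n+1)(n+2)) * a_n.

Check with a_0 = 2, a_1 = 0 (apply the recurrence for n = 0, 1, 2, 3): a_0 = 2, a_1 = 0, a_2 = -1, a_3 = 0, a_4 = -1/12, a_5 = 0.

a_(n+2) = (n - 1) / ((n+1)(n+2)) * a_n; check: a_0 = 2, a_1 = 0, a_2 = -1, a_3 = 0, a_4 = -1/12, a_5 = 0


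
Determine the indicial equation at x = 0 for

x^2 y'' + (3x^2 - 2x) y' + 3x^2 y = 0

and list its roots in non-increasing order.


Divide by x^2 to reach normal form y'' + P_1(x) y' + P_2(x) y = 0 with P_1(x) = 3 - 2/x and P_2(x) = 3.
x = 0 is a singular point because the y'-coefficient 3 - 2/x has a pole at x = 0.
It is a regular singular point because x P_1(x) = p(x) = 3x - 2 and x^2 P_2(x) = q(x) = 3x^2 are polynomials, hence analytic at x = 0.
p(0) = -2,  q(0) = 0.
Indicial equation: r(r-1) + p(0) r + q(0) = 0, i.e. r^2 + (p(0) - 1) r + q(0) = 0, i.e. r^2 - 3 r = 0.
Discriminant: (-3)^2 - 4(0) = 9, so r = (3 ± 3)/2.
Solving: r_1 = 3, r_2 = 0.

indicial: r^2 - 3 r = 0; roots r_1 = 3, r_2 = 0


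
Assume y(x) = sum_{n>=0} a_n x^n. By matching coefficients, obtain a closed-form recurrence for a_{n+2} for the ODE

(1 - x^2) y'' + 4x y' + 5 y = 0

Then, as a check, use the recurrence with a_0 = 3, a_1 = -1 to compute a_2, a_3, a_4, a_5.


Substitute y = sum_n a_n x^n.
(1 - 1 x^2) y'' contributes (n+2)(n+1) a_{n+2} - n(n-1) a_n at x^n.
4 x y'(x) contributes 4 n a_n at x^n.
5 y(x) contributes 5 a_n at x^n.
Matching x^n: (n+2)(n+1) a_{n+2} + (-n(n-1) + 4 n + 5) a_n = 0.
Thus a_{n+2} = (n(n-1) - 4 n - 5) / ((n+1)(n+2)) * a_n.

Check with a_0 = 3, a_1 = -1 (apply the recurrence for n = 0, 1, 2, 3): a_0 = 3, a_1 = -1, a_2 = -15/2, a_3 = 3/2, a_4 = 55/8, a_5 = -33/40.

a_(n+2) = (n(n-1) - 4 n - 5) / ((n+1)(n+2)) * a_n; check: a_0 = 3, a_1 = -1, a_2 = -15/2, a_3 = 3/2, a_4 = 55/8, a_5 = -33/40


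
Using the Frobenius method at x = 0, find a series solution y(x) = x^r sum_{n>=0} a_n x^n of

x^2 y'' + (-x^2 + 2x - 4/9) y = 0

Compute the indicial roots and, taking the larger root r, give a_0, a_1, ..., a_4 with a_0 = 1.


Write in Frobenius form y'' + (p(x)/x) y' + (q(x)/x^2) y = 0:
  p(x) = 0,  q(x) = -x^2 + 2x - 4/9.
Indicial equation: r(r-1) + (0) r + (-4/9) = 0 -> roots r_1 = 4/3, r_2 = -1/3.
Take r = r_1 = 4/3. Let y(x) = x^r sum_{n>=0} a_n x^n with a_0 = 1.
Substitute y = x^r sum a_n x^n and match x^{r+n}. The recurrence is
  D(n) a_n + 2 a_{n-1} - 1 a_{n-2} = 0,  where D(n) = (r+n)(r+n-1) + (0)(r+n) + (-4/9).
  a_n = [-2 a_{n-1} + 1 a_{n-2}] / D(n).
Since the indicial polynomial factors as (r - r_1)(r - r_2), D(n) = (r_1 + n - r_1)(r_1 + n - r_2) = n(n + 5/3).
Evaluating step by step (a_0 = 1):
  n = 1: D(1) = 1(1 + 5/3) = 8/3; numerator = -2(1) = -2; a_1 = (-2)/(8/3) = -3/4
  n = 2: D(2) = 2(2 + 5/3) = 22/3; numerator = -2(-3/4) + 1(1) = 5/2; a_2 = (5/2)/(22/3) = 15/44
  n = 3: D(3) = 3(3 + 5/3) = 14; numerator = -2(15/44) + 1(-3/4) = -63/44; a_3 = (-63/44)/(14) = -9/88
  n = 4: D(4) = 4(4 + 5/3) = 68/3; numerator = -2(-9/88) + 1(15/44) = 6/11; a_4 = (6/11)/(68/3) = 9/374

r = 4/3; a_0 = 1; a_1 = -3/4; a_2 = 15/44; a_3 = -9/88; a_4 = 9/374


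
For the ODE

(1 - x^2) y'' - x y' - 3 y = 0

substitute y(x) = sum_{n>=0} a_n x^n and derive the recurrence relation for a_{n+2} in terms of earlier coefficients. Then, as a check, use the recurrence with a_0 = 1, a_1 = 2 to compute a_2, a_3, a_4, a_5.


Substitute y = sum_n a_n x^n.
(1 - 1 x^2) y'' contributes (n+2)(n+1) a_{n+2} - n(n-1) a_n at x^n.
-x y'(x) contributes -n a_n at x^n.
-3 y(x) contributes -3 a_n at x^n.
Matching x^n: (n+2)(n+1) a_{n+2} + (-n(n-1) - n - 3) a_n = 0.
Thus a_{n+2} = (n(n-1) + n + 3) / ((n+1)(n+2)) * a_n.

Check with a_0 = 1, a_1 = 2 (apply the recurrence for n = 0, 1, 2, 3): a_0 = 1, a_1 = 2, a_2 = 3/2, a_3 = 4/3, a_4 = 7/8, a_5 = 4/5.

a_(n+2) = (n(n-1) + n + 3) / ((n+1)(n+2)) * a_n; check: a_0 = 1, a_1 = 2, a_2 = 3/2, a_3 = 4/3, a_4 = 7/8, a_5 = 4/5


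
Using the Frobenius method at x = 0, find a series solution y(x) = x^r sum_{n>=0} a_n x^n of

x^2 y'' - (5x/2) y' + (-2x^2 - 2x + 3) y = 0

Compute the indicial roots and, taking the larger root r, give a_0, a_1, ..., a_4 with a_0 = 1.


Write in Frobenius form y'' + (p(x)/x) y' + (q(x)/x^2) y = 0:
  p(x) = -5/2,  q(x) = -2x^2 - 2x + 3.
Indicial equation: r(r-1) + (-5/2) r + (3) = 0 -> roots r_1 = 2, r_2 = 3/2.
Take r = r_1 = 2. Let y(x) = x^r sum_{n>=0} a_n x^n with a_0 = 1.
Substitute y = x^r sum a_n x^n and match x^{r+n}. The recurrence is
  D(n) a_n - 2 a_{n-1} - 2 a_{n-2} = 0,  where D(n) = (r+n)(r+n-1) + (-5/2)(r+n) + (3).
  a_n = [2 a_{n-1} + 2 a_{n-2}] / D(n).
Since the indicial polynomial factors as (r - r_1)(r - r_2), D(n) = (r_1 + n - r_1)(r_1 + n - r_2) = n(n + 1/2).
Evaluating step by step (a_0 = 1):
  n = 1: D(1) = 1(1 + 1/2) = 3/2; numerator = 2(1) = 2; a_1 = (2)/(3/2) = 4/3
  n = 2: D(2) = 2(2 + 1/2) = 5; numerator = 2(4/3) + 2(1) = 14/3; a_2 = (14/3)/(5) = 14/15
  n = 3: D(3) = 3(3 + 1/2) = 21/2; numerator = 2(14/15) + 2(4/3) = 68/15; a_3 = (68/15)/(21/2) = 136/315
  n = 4: D(4) = 4(4 + 1/2) = 18; numerator = 2(136/315) + 2(14/15) = 172/63; a_4 = (172/63)/(18) = 86/567

r = 2; a_0 = 1; a_1 = 4/3; a_2 = 14/15; a_3 = 136/315; a_4 = 86/567


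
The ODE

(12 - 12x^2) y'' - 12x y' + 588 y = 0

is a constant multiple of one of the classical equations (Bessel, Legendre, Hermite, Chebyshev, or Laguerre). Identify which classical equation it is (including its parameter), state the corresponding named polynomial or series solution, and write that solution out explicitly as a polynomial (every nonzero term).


All three coefficients share the factor 12; dividing through by 12 gives  (1 - x^2) y'' - x y' + 49 y = 0.
This matches the Chebyshev equation (1 - x^2) y'' - x y' + n^2 y = 0 (note the -x y' term, not -2x y') with n^2 = 49, so n = 7; the polynomial solution is T_7(x).
With y = sum_k a_k x^k, matching x^k gives (k+2)(k+1) a_{k+2} = (k^2 - n^2) a_k = (k - 7)(k + 7) a_k. The right side vanishes at k = 7, so the series with the parity of 7 terminates at degree 7.
Standard normalization: leading coefficient of T_n is 2^(n-1), so a_7 = 2^6 = 64. Work downward with a_k = (k+1)(k+2) a_{k+2} / ((k - 7)(k + 7)):
  a_5 = (6)(7)(64) / ((5 - 7)(5 + 7)) = 2688/(-24) = -112
  a_3 = (4)(5)(-112) / ((3 - 7)(3 + 7)) = -2240/(-40) = 56
  a_1 = (2)(3)(56) / ((1 - 7)(1 + 7)) = 336/(-48) = -7
Hence T_7(x) = 64 x^7 - 112 x^5 + 56 x^3 - 7 x.

T_7(x); series = 64 x^7 - 112 x^5 + 56 x^3 - 7 x


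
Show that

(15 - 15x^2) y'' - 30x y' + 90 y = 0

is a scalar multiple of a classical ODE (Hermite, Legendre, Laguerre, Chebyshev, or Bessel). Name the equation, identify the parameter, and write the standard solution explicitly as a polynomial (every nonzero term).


All three coefficients share the factor 15; dividing through by 15 gives  (1 - x^2) y'' - 2x y' + 6 y = 0.
This matches the Legendre equation (1 - x^2) y'' - 2x y' + n(n+1) y = 0 (note the -2x y' term) with n(n+1) = 6, so n = 2; the polynomial solution is P_2(x).
With y = sum_k a_k x^k, matching x^k gives (k+2)(k+1) a_{k+2} = [k(k+1) - n(n+1)] a_k = (k - 2)(k + 3) a_k. The right side vanishes at k = 2, so the series with the parity of 2 terminates at degree 2.
Standard normalization (P_n(1) = 1): leading coefficient (2n)!/(2^n (n!)^2) = 24/(4*4) = 3/2, so a_2 = 3/2. Work downward with a_k = (k+1)(k+2) a_{k+2} / ((k - 2)(k + 3)):
  a_0 = (1)(2)(3/2) / ((0 - 2)(0 + 3)) = 3/(-6) = -1/2
Hence P_2(x) = 3 x^2/2 - 1/2.

P_2(x); series = 3 x^2/2 - 1/2


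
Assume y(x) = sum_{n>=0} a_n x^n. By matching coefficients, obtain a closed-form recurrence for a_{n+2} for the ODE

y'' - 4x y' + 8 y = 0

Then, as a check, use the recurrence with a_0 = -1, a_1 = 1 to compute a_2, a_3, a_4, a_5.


Substitute y = sum_n a_n x^n.
y''(x) has coefficient (n+2)(n+1) a_{n+2} at x^n;
-4 x y'(x) has coefficient -4 n a_n at x^n (shift);
8 y(x) has coefficient 8 a_n at x^n.
Matching x^n: (n+2)(n+1) a_{n+2} + (-4n + 8) a_n = 0.
Thus a_{n+2} = (4n - 8) / ((n+1)(n+2)) * a_n.

Check with a_0 = -1, a_1 = 1 (apply the recurrence for n = 0, 1, 2, 3): a_0 = -1, a_1 = 1, a_2 = 4, a_3 = -2/3, a_4 = 0, a_5 = -2/15.

a_(n+2) = (4n - 8) / ((n+1)(n+2)) * a_n; check: a_0 = -1, a_1 = 1, a_2 = 4, a_3 = -2/3, a_4 = 0, a_5 = -2/15


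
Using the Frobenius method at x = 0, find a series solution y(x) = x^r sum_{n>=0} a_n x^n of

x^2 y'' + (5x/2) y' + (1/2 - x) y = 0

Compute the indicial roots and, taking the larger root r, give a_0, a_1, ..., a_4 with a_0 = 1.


Write in Frobenius form y'' + (p(x)/x) y' + (q(x)/x^2) y = 0:
  p(x) = 5/2,  q(x) = 1/2 - x.
Indicial equation: r(r-1) + (5/2) r + (1/2) = 0 -> roots r_1 = -1/2, r_2 = -1.
Take r = r_1 = -1/2. Let y(x) = x^r sum_{n>=0} a_n x^n with a_0 = 1.
Substitute y = x^r sum a_n x^n and match x^{r+n}. The recurrence is
  D(n) a_n - 1 a_{n-1} = 0,  where D(n) = (r+n)(r+n-1) + (5/2)(r+n) + (1/2).
  a_n = 1 / D(n) * a_{n-1}.
Since the indicial polynomial factors as (r - r_1)(r - r_2), D(n) = (r_1 + n - r_1)(r_1 + n - r_2) = n(n + 1/2).
Evaluating step by step (a_0 = 1):
  n = 1: D(1) = 1(1 + 1/2) = 3/2; numerator = 1(1) = 1; a_1 = (1)/(3/2) = 2/3
  n = 2: D(2) = 2(2 + 1/2) = 5; numerator = 1(2/3) = 2/3; a_2 = (2/3)/(5) = 2/15
  n = 3: D(3) = 3(3 + 1/2) = 21/2; numerator = 1(2/15) = 2/15; a_3 = (2/15)/(21/2) = 4/315
  n = 4: D(4) = 4(4 + 1/2) = 18; numerator = 1(4/315) = 4/315; a_4 = (4/315)/(18) = 2/2835

r = -1/2; a_0 = 1; a_1 = 2/3; a_2 = 2/15; a_3 = 4/315; a_4 = 2/2835


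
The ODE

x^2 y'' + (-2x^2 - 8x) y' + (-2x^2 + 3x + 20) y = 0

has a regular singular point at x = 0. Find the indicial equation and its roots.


Divide by x^2 to reach normal form y'' + P_1(x) y' + P_2(x) y = 0 with P_1(x) = -2 - 8/x and P_2(x) = -2 + 3/x + 20/x^2.
x = 0 is a singular point because the y'-coefficient -2 - 8/x has a pole at x = 0 and the y-coefficient -2 + 3/x + 20/x^2 has a pole at x = 0.
It is a regular singular point because x P_1(x) = p(x) = -2x - 8 and x^2 P_2(x) = q(x) = -2x^2 + 3x + 20 are polynomials, hence analytic at x = 0.
p(0) = -8,  q(0) = 20.
Indicial equation: r(r-1) + p(0) r + q(0) = 0, i.e. r^2 + (p(0) - 1) r + q(0) = 0, i.e. r^2 - 9 r + 20 = 0.
Discriminant: (-9)^2 - 4(20) = 1, so r = (9 ± 1)/2.
Solving: r_1 = 5, r_2 = 4.

indicial: r^2 - 9 r + 20 = 0; roots r_1 = 5, r_2 = 4


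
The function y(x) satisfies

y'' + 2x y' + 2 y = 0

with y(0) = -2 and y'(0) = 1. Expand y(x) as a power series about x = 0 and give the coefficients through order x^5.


Ansatz: y(x) = sum_{n>=0} a_n x^n, so y'(x) = sum_{n>=1} n a_n x^(n-1) and y''(x) = sum_{n>=2} n(n-1) a_n x^(n-2).
Substitute into P(x) y'' + Q(x) y' + R(x) y = 0 with P(x) = 1, Q(x) = 2x, R(x) = 2, and match powers of x.
Initial conditions: a_0 = -2, a_1 = 1.
Setting the coefficient of each power of x to zero and solving order by order (substituting the coefficients already found):
  x^0: 2 a_2 + 2 a_0 = 0  ->  2 a_2 = -2 a_0 = 4  ->  a_2 = 2
  x^1: 6 a_3 + 4 a_1 = 0  ->  6 a_3 = -4 a_1 = -4  ->  a_3 = -2/3
  x^2: 12 a_4 + 6 a_2 = 0  ->  12 a_4 = -6 a_2 = -12  ->  a_4 = -1
  x^3: 20 a_5 + 8 a_3 = 0  ->  20 a_5 = -8 a_3 = 16/3  ->  a_5 = 4/15
Truncated series: y(x) = -2 + x + 2 x^2 - (2/3) x^3 - x^4 + (4/15) x^5 + O(x^6).

a_0 = -2; a_1 = 1; a_2 = 2; a_3 = -2/3; a_4 = -1; a_5 = 4/15


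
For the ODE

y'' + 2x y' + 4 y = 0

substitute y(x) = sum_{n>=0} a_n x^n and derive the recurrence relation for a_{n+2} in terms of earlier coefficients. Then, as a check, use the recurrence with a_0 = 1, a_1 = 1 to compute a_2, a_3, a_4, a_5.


Substitute y = sum_n a_n x^n.
y''(x) has coefficient (n+2)(n+1) a_{n+2} at x^n;
2 x y'(x) has coefficient 2 n a_n at x^n (shift);
4 y(x) has coefficient 4 a_n at x^n.
Matching x^n: (n+2)(n+1) a_{n+2} + (2n + 4) a_n = 0.
Thus a_{n+2} = (-2n - 4) / ((n+1)(n+2)) * a_n.

Check with a_0 = 1, a_1 = 1 (apply the recurrence for n = 0, 1, 2, 3): a_0 = 1, a_1 = 1, a_2 = -2, a_3 = -1, a_4 = 4/3, a_5 = 1/2.

a_(n+2) = (-2n - 4) / ((n+1)(n+2)) * a_n; check: a_0 = 1, a_1 = 1, a_2 = -2, a_3 = -1, a_4 = 4/3, a_5 = 1/2


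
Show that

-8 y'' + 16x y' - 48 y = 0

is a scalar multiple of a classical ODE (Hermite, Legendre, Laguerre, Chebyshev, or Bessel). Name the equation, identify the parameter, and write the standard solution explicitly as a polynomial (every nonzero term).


All three coefficients share the factor -8; dividing through by -8 gives  y'' - 2x y' + 6 y = 0.
This matches the Hermite equation y'' - 2x y' + 2n y = 0 with 2n = 6, so n = 3; the polynomial solution is H_3(x).
With y = sum_k a_k x^k, matching x^k gives (k+2)(k+1) a_{k+2} = 2(k - n) a_k = 2(k - 3) a_k. The right side vanishes at k = 3, so the series with the parity of 3 terminates at degree 3.
Standard normalization: leading coefficient of H_n is 2^n, so a_3 = 2^3 = 8. Work downward with a_k = (k+1)(k+2) a_{k+2} / (2(k - n)):
  a_1 = (2)(3)(8) / (2(1 - 3)) = 48/(-4) = -12
Hence H_3(x) = 8 x^3 - 12 x.

H_3(x); series = 8 x^3 - 12 x


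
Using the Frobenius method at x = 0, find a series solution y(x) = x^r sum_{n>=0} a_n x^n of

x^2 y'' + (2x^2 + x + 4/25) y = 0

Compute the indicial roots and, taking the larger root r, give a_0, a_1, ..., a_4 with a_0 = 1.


Write in Frobenius form y'' + (p(x)/x) y' + (q(x)/x^2) y = 0:
  p(x) = 0,  q(x) = 2x^2 + x + 4/25.
Indicial equation: r(r-1) + (0) r + (4/25) = 0 -> roots r_1 = 4/5, r_2 = 1/5.
Take r = r_1 = 4/5. Let y(x) = x^r sum_{n>=0} a_n x^n with a_0 = 1.
Substitute y = x^r sum a_n x^n and match x^{r+n}. The recurrence is
  D(n) a_n + 1 a_{n-1} + 2 a_{n-2} = 0,  where D(n) = (r+n)(r+n-1) + (0)(r+n) + (4/25).
  a_n = [-1 a_{n-1} - 2 a_{n-2}] / D(n).
Since the indicial polynomial factors as (r - r_1)(r - r_2), D(n) = (r_1 + n - r_1)(r_1 + n - r_2) = n(n + 3/5).
Evaluating step by step (a_0 = 1):
  n = 1: D(1) = 1(1 + 3/5) = 8/5; numerator = -1(1) = -1; a_1 = (-1)/(8/5) = -5/8
  n = 2: D(2) = 2(2 + 3/5) = 26/5; numerator = -1(-5/8) - 2(1) = -11/8; a_2 = (-11/8)/(26/5) = -55/208
  n = 3: D(3) = 3(3 + 3/5) = 54/5; numerator = -1(-55/208) - 2(-5/8) = 315/208; a_3 = (315/208)/(54/5) = 175/1248
  n = 4: D(4) = 4(4 + 3/5) = 92/5; numerator = -1(175/1248) - 2(-55/208) = 485/1248; a_4 = (485/1248)/(92/5) = 2425/114816

r = 4/5; a_0 = 1; a_1 = -5/8; a_2 = -55/208; a_3 = 175/1248; a_4 = 2425/114816


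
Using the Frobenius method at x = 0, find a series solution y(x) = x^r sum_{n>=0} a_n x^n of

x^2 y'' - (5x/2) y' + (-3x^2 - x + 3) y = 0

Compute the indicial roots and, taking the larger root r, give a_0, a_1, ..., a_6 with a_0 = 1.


Write in Frobenius form y'' + (p(x)/x) y' + (q(x)/x^2) y = 0:
  p(x) = -5/2,  q(x) = -3x^2 - x + 3.
Indicial equation: r(r-1) + (-5/2) r + (3) = 0 -> roots r_1 = 2, r_2 = 3/2.
Take r = r_1 = 2. Let y(x) = x^r sum_{n>=0} a_n x^n with a_0 = 1.
Substitute y = x^r sum a_n x^n and match x^{r+n}. The recurrence is
  D(n) a_n - 1 a_{n-1} - 3 a_{n-2} = 0,  where D(n) = (r+n)(r+n-1) + (-5/2)(r+n) + (3).
  a_n = [1 a_{n-1} + 3 a_{n-2}] / D(n).
Since the indicial polynomial factors as (r - r_1)(r - r_2), D(n) = (r_1 + n - r_1)(r_1 + n - r_2) = n(n + 1/2).
Evaluating step by step (a_0 = 1):
  n = 1: D(1) = 1(1 + 1/2) = 3/2; numerator = 1(1) = 1; a_1 = (1)/(3/2) = 2/3
  n = 2: D(2) = 2(2 + 1/2) = 5; numerator = 1(2/3) + 3(1) = 11/3; a_2 = (11/3)/(5) = 11/15
  n = 3: D(3) = 3(3 + 1/2) = 21/2; numerator = 1(11/15) + 3(2/3) = 41/15; a_3 = (41/15)/(21/2) = 82/315
  n = 4: D(4) = 4(4 + 1/2) = 18; numerator = 1(82/315) + 3(11/15) = 155/63; a_4 = (155/63)/(18) = 155/1134
  n = 5: D(5) = 5(5 + 1/2) = 55/2; numerator = 1(155/1134) + 3(82/315) = 5203/5670; a_5 = (5203/5670)/(55/2) = 473/14175
  n = 6: D(6) = 6(6 + 1/2) = 39; numerator = 1(473/14175) + 3(155/1134) = 12571/28350; a_6 = (12571/28350)/(39) = 967/85050

r = 2; a_0 = 1; a_1 = 2/3; a_2 = 11/15; a_3 = 82/315; a_4 = 155/1134; a_5 = 473/14175; a_6 = 967/85050


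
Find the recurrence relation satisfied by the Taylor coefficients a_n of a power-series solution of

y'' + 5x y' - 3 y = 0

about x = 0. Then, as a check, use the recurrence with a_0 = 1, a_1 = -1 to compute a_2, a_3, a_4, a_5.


Substitute y = sum_n a_n x^n.
y''(x) has coefficient (n+2)(n+1) a_{n+2} at x^n;
5 x y'(x) has coefficient 5 n a_n at x^n (shift);
-3 y(x) has coefficient -3 a_n at x^n.
Matching x^n: (n+2)(n+1) a_{n+2} + (5n - 3) a_n = 0.
Thus a_{n+2} = (-5n + 3) / ((n+1)(n+2)) * a_n.

Check with a_0 = 1, a_1 = -1 (apply the recurrence for n = 0, 1, 2, 3): a_0 = 1, a_1 = -1, a_2 = 3/2, a_3 = 1/3, a_4 = -7/8, a_5 = -1/5.

a_(n+2) = (-5n + 3) / ((n+1)(n+2)) * a_n; check: a_0 = 1, a_1 = -1, a_2 = 3/2, a_3 = 1/3, a_4 = -7/8, a_5 = -1/5


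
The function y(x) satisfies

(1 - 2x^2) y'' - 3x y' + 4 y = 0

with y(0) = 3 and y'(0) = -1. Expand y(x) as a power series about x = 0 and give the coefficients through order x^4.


Ansatz: y(x) = sum_{n>=0} a_n x^n, so y'(x) = sum_{n>=1} n a_n x^(n-1) and y''(x) = sum_{n>=2} n(n-1) a_n x^(n-2).
Substitute into P(x) y'' + Q(x) y' + R(x) y = 0 with P(x) = 1 - 2x^2, Q(x) = -3x, R(x) = 4, and match powers of x.
Initial conditions: a_0 = 3, a_1 = -1.
Setting the coefficient of each power of x to zero and solving order by order (substituting the coefficients already found):
  x^0: 2 a_2 + 4 a_0 = 0  ->  2 a_2 = -4 a_0 = -12  ->  a_2 = -6
  x^1: 6 a_3 + a_1 = 0  ->  6 a_3 = -a_1 = 1  ->  a_3 = 1/6
  x^2: 12 a_4 - 6 a_2 = 0  ->  12 a_4 = 6 a_2 = -36  ->  a_4 = -3
Truncated series: y(x) = 3 - x - 6 x^2 + (1/6) x^3 - 3 x^4 + O(x^5).

a_0 = 3; a_1 = -1; a_2 = -6; a_3 = 1/6; a_4 = -3


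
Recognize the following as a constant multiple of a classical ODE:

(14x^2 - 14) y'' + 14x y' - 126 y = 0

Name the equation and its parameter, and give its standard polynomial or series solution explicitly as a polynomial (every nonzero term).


All three coefficients share the factor -14; dividing through by -14 gives  (1 - x^2) y'' - x y' + 9 y = 0.
This matches the Chebyshev equation (1 - x^2) y'' - x y' + n^2 y = 0 (note the -x y' term, not -2x y') with n^2 = 9, so n = 3; the polynomial solution is T_3(x).
With y = sum_k a_k x^k, matching x^k gives (k+2)(k+1) a_{k+2} = (k^2 - n^2) a_k = (k - 3)(k + 3) a_k. The right side vanishes at k = 3, so the series with the parity of 3 terminates at degree 3.
Standard normalization: leading coefficient of T_n is 2^(n-1), so a_3 = 2^2 = 4. Work downward with a_k = (k+1)(k+2) a_{k+2} / ((k - 3)(k + 3)):
  a_1 = (2)(3)(4) / ((1 - 3)(1 + 3)) = 24/(-8) = -3
Hence T_3(x) = 4 x^3 - 3 x.

T_3(x); series = 4 x^3 - 3 x


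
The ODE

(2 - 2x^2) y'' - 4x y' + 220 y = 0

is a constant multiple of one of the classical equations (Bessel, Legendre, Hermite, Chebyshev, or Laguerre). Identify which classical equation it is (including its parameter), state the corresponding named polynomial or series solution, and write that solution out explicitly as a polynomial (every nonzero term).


All three coefficients share the factor 2; dividing through by 2 gives  (1 - x^2) y'' - 2x y' + 110 y = 0.
This matches the Legendre equation (1 - x^2) y'' - 2x y' + n(n+1) y = 0 (note the -2x y' term) with n(n+1) = 110, so n = 10; the polynomial solution is P_10(x).
With y = sum_k a_k x^k, matching x^k gives (k+2)(k+1) a_{k+2} = [k(k+1) - n(n+1)] a_k = (k - 10)(k + 11) a_k. The right side vanishes at k = 10, so the series with the parity of 10 terminates at degree 10.
Standard normalization (P_n(1) = 1): leading coefficient (2n)!/(2^n (n!)^2) = 2432902008176640000/(1024*13168189440000) = 46189/256, so a_10 = 46189/256. Work downward with a_k = (k+1)(k+2) a_{k+2} / ((k - 10)(k + 11)):
  a_8 = (9)(10)(46189/256) / ((8 - 10)(8 + 11)) = (2078505/128)/(-38) = -109395/256
  a_6 = (7)(8)(-109395/256) / ((6 - 10)(6 + 11)) = (-765765/32)/(-68) = 45045/128
  a_4 = (5)(6)(45045/128) / ((4 - 10)(4 + 11)) = (675675/64)/(-90) = -15015/128
  a_2 = (3)(4)(-15015/128) / ((2 - 10)(2 + 11)) = (-45045/32)/(-104) = 3465/256
  a_0 = (1)(2)(3465/256) / ((0 - 10)(0 + 11)) = (3465/128)/(-110) = -63/256
Hence P_10(x) = 46189 x^10/256 - 109395 x^8/256 + 45045 x^6/128 - 15015 x^4/128 + 3465 x^2/256 - 63/256.

P_10(x); series = 46189 x^10/256 - 109395 x^8/256 + 45045 x^6/128 - 15015 x^4/128 + 3465 x^2/256 - 63/256
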